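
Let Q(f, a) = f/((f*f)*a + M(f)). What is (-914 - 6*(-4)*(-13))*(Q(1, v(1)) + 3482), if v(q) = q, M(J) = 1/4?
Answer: -21349564/5 ≈ -4.2699e+6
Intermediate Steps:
M(J) = ¼
Q(f, a) = f/(¼ + a*f²) (Q(f, a) = f/((f*f)*a + ¼) = f/(f²*a + ¼) = f/(a*f² + ¼) = f/(¼ + a*f²))
(-914 - 6*(-4)*(-13))*(Q(1, v(1)) + 3482) = (-914 - 6*(-4)*(-13))*(4*1/(1 + 4*1*1²) + 3482) = (-914 + 24*(-13))*(4*1/(1 + 4*1*1) + 3482) = (-914 - 312)*(4*1/(1 + 4) + 3482) = -1226*(4*1/5 + 3482) = -1226*(4*1*(⅕) + 3482) = -1226*(⅘ + 3482) = -1226*17414/5 = -21349564/5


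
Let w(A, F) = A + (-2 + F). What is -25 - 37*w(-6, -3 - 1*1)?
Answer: 419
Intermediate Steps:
w(A, F) = -2 + A + F
-25 - 37*w(-6, -3 - 1*1) = -25 - 37*(-2 - 6 + (-3 - 1*1)) = -25 - 37*(-2 - 6 + (-3 - 1)) = -25 - 37*(-2 - 6 - 4) = -25 - 37*(-12) = -25 + 444 = 419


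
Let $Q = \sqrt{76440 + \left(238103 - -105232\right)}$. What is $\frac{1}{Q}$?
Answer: $\frac{\sqrt{16791}}{83955} \approx 0.0015434$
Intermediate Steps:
$Q = 5 \sqrt{16791}$ ($Q = \sqrt{76440 + \left(238103 + 105232\right)} = \sqrt{76440 + 343335} = \sqrt{419775} = 5 \sqrt{16791} \approx 647.9$)
$\frac{1}{Q} = \frac{1}{5 \sqrt{16791}} = \frac{\sqrt{16791}}{83955}$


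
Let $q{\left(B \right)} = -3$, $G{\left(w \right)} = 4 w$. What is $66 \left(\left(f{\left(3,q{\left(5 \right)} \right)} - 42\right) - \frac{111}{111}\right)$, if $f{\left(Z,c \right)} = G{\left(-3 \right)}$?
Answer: $-3630$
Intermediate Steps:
$f{\left(Z,c \right)} = -12$ ($f{\left(Z,c \right)} = 4 \left(-3\right) = -12$)
$66 \left(\left(f{\left(3,q{\left(5 \right)} \right)} - 42\right) - \frac{111}{111}\right) = 66 \left(\left(-12 - 42\right) - \frac{111}{111}\right) = 66 \left(-54 - 1\right) = 66 \left(-55\right) = -3630$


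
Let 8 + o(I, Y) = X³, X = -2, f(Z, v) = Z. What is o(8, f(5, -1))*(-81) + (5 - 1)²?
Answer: 1312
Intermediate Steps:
o(I, Y) = -16 (o(I, Y) = -8 + (-2)³ = -8 - 8 = -16)
o(8, f(5, -1))*(-81) + (5 - 1)² = -16*(-81) + (5 - 1)² = 1296 + 4² = 1296 + 16 = 1312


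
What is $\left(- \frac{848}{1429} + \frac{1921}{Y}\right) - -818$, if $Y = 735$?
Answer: $\frac{861279499}{1050315} \approx 820.02$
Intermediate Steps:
$\left(- \frac{848}{1429} + \frac{1921}{Y}\right) - -818 = \left(- \frac{848}{1429} + \frac{1921}{735}\right) - -818 = \left(\left(-848\right) \frac{1}{1429} + 1921 \cdot \frac{1}{735}\right) + 818 = \left(- \frac{848}{1429} + \frac{1921}{735}\right) + 818 = \frac{2121829}{1050315} + 818 = \frac{861279499}{1050315}$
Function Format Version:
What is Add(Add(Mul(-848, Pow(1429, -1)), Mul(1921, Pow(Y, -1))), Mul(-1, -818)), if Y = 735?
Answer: Rational(861279499, 1050315) ≈ 820.02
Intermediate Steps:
Add(Add(Mul(-848, Pow(1429, -1)), Mul(1921, Pow(Y, -1))), Mul(-1, -818)) = Add(Add(Mul(-848, Pow(1429, -1)), Mul(1921, Pow(735, -1))), Mul(-1, -818)) = Add(Add(Mul(-848, Rational(1, 1429)), Mul(1921, Rational(1, 735))), 818) = Add(Add(Rational(-848, 1429), Rational(1921, 735)), 818) = Add(Rational(2121829, 1050315), 818) = Rational(861279499, 1050315)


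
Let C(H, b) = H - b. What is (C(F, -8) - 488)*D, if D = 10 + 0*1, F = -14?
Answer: -4940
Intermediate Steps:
D = 10 (D = 10 + 0 = 10)
(C(F, -8) - 488)*D = ((-14 - 1*(-8)) - 488)*10 = ((-14 + 8) - 488)*10 = (-6 - 488)*10 = -494*10 = -4940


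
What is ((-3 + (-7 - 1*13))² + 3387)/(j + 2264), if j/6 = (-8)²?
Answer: 979/662 ≈ 1.4789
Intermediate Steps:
j = 384 (j = 6*(-8)² = 6*64 = 384)
((-3 + (-7 - 1*13))² + 3387)/(j + 2264) = ((-3 + (-7 - 1*13))² + 3387)/(384 + 2264) = ((-3 + (-7 - 13))² + 3387)/2648 = ((-3 - 20)² + 3387)*(1/2648) = ((-23)² + 3387)*(1/2648) = (529 + 3387)*(1/2648) = 3916*(1/2648) = 979/662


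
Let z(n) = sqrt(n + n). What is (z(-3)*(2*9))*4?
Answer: 72*I*sqrt(6) ≈ 176.36*I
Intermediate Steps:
z(n) = sqrt(2)*sqrt(n) (z(n) = sqrt(2*n) = sqrt(2)*sqrt(n))
(z(-3)*(2*9))*4 = ((sqrt(2)*sqrt(-3))*(2*9))*4 = ((sqrt(2)*(I*sqrt(3)))*18)*4 = ((I*sqrt(6))*18)*4 = (18*I*sqrt(6))*4 = 72*I*sqrt(6)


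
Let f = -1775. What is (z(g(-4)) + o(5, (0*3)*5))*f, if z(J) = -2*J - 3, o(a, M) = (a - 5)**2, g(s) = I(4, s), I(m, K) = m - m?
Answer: 5325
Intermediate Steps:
I(m, K) = 0
g(s) = 0
o(a, M) = (-5 + a)**2
z(J) = -3 - 2*J
(z(g(-4)) + o(5, (0*3)*5))*f = ((-3 - 2*0) + (-5 + 5)**2)*(-1775) = ((-3 + 0) + 0**2)*(-1775) = (-3 + 0)*(-1775) = -3*(-1775) = 5325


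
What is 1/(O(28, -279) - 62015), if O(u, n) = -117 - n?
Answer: -1/61853 ≈ -1.6167e-5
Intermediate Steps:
1/(O(28, -279) - 62015) = 1/((-117 - 1*(-279)) - 62015) = 1/((-117 + 279) - 62015) = 1/(162 - 62015) = 1/(-61853) = -1/61853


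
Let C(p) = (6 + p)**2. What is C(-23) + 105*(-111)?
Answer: -11366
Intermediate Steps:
C(-23) + 105*(-111) = (6 - 23)**2 + 105*(-111) = (-17)**2 - 11655 = 289 - 11655 = -11366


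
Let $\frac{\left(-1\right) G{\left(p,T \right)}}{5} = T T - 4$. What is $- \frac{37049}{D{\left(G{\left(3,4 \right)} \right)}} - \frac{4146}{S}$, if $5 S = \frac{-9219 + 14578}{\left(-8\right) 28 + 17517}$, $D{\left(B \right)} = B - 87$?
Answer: $- \frac{52498586239}{787773} \approx -66642.0$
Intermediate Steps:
$G{\left(p,T \right)} = 20 - 5 T^{2}$ ($G{\left(p,T \right)} = - 5 \left(T T - 4\right) = - 5 \left(T^{2} - 4\right) = - 5 \left(-4 + T^{2}\right) = 20 - 5 T^{2}$)
$D{\left(B \right)} = -87 + B$
$S = \frac{5359}{86465}$ ($S = \frac{\left(-9219 + 14578\right) \frac{1}{\left(-8\right) 28 + 17517}}{5} = \frac{5359 \frac{1}{-224 + 17517}}{5} = \frac{5359 \cdot \frac{1}{17293}}{5} = \frac{1}{5} \cdot \frac{5359}{17293} = \frac{5359}{86465} \approx 0.061979$)
$- \frac{37049}{D{\left(G{\left(3,4 \right)} \right)}} - \frac{4146}{S} = - \frac{37049}{-87 + \left(20 - 5 \cdot 4^{2}\right)} - \frac{4146}{\frac{5359}{86465}} = - \frac{37049}{-87 + \left(20 - 80\right)} - \frac{358483890}{5359} = - \frac{37049}{-87 - 60} - \frac{358483890}{5359} = - \frac{37049}{-147} - \frac{358483890}{5359} = \left(-37049\right) \left(- \frac{1}{147}\right) - \frac{358483890}{5359} = \frac{37049}{147} - \frac{358483890}{5359} = - \frac{52498586239}{787773}$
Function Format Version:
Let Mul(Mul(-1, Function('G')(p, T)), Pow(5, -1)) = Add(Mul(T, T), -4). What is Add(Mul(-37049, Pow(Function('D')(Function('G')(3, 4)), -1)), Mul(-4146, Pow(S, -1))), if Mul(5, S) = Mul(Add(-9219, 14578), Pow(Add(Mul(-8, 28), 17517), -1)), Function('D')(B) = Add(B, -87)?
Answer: Rational(-52498586239, 787773) ≈ -66642.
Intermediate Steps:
Function('G')(p, T) = Add(20, Mul(-5, Pow(T, 2))) (Function('G')(p, T) = Mul(-5, Add(Mul(T, T), -4)) = Mul(-5, Add(Pow(T, 2), -4)) = Mul(-5, Add(-4, Pow(T, 2))) = Add(20, Mul(-5, Pow(T, 2))))
Function('D')(B) = Add(-87, B)
S = Rational(5359, 86465) (S = Mul(Rational(1, 5), Mul(Add(-9219, 14578), Pow(Add(Mul(-8, 28), 17517), -1))) = Mul(Rational(1, 5), Mul(5359, Pow(Add(-224, 17517), -1))) = Mul(Rational(1, 5), Mul(5359, Pow(17293, -1))) = Mul(Rational(1, 5), Mul(5359, Rational(1, 17293))) = Mul(Rational(1, 5), Rational(5359, 17293)) = Rational(5359, 86465) ≈ 0.061979)
Add(Mul(-37049, Pow(Function('D')(Function('G')(3, 4)), -1)), Mul(-4146, Pow(S, -1))) = Add(Mul(-37049, Pow(Add(-87, Add(20, Mul(-5, Pow(4, 2)))), -1)), Mul(-4146, Pow(Rational(5359, 86465), -1))) = Add(Mul(-37049, Pow(Add(-87, Add(20, Mul(-5, 16))), -1)), Mul(-4146, Rational(86465, 5359))) = Add(Mul(-37049, Pow(Add(-87, Add(20, -80)), -1)), Rational(-358483890, 5359)) = Add(Mul(-37049, Pow(Add(-87, -60), -1)), Rational(-358483890, 5359)) = Add(Mul(-37049, Pow(-147, -1)), Rational(-358483890, 5359)) = Add(Mul(-37049, Rational(-1, 147)), Rational(-358483890, 5359)) = Add(Rational(37049, 147), Rational(-358483890, 5359)) = Rational(-52498586239, 787773)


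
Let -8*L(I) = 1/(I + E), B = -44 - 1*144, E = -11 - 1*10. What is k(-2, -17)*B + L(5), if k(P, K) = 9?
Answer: -216575/128 ≈ -1692.0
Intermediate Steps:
E = -21 (E = -11 - 10 = -21)
B = -188 (B = -44 - 144 = -188)
L(I) = -1/(8*(-21 + I)) (L(I) = -1/(8*(I - 21)) = -1/(8*(-21 + I)))
k(-2, -17)*B + L(5) = 9*(-188) - 1/(-168 + 8*5) = -1692 - 1/(-168 + 40) = -1692 - 1/(-128) = -1692 - 1*(-1/128) = -1692 + 1/128 = -216575/128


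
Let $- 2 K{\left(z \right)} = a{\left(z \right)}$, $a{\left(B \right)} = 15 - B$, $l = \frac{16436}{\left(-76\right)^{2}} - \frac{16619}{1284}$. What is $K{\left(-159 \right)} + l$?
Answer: $- \frac{22503529}{231762} \approx -97.098$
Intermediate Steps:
$l = - \frac{2340235}{231762}$ ($l = \frac{16436}{5776} - \frac{16619}{1284} = 16436 \cdot \frac{1}{5776} - \frac{16619}{1284} = \frac{4109}{1444} - \frac{16619}{1284} = - \frac{2340235}{231762} \approx -10.098$)
$K{\left(z \right)} = - \frac{15}{2} + \frac{z}{2}$ ($K{\left(z \right)} = - \frac{15 - z}{2} = - \frac{15}{2} + \frac{z}{2}$)
$K{\left(-159 \right)} + l = \left(- \frac{15}{2} + \frac{1}{2} \left(-159\right)\right) - \frac{2340235}{231762} = \left(- \frac{15}{2} - \frac{159}{2}\right) - \frac{2340235}{231762} = -87 - \frac{2340235}{231762} = - \frac{22503529}{231762}$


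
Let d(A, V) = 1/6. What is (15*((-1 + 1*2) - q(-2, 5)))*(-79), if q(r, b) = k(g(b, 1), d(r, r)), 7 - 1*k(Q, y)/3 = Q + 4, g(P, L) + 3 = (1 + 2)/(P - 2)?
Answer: 16590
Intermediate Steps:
g(P, L) = -3 + 3/(-2 + P) (g(P, L) = -3 + (1 + 2)/(P - 2) = -3 + 3/(-2 + P))
d(A, V) = 1/6
k(Q, y) = 9 - 3*Q (k(Q, y) = 21 - 3*(Q + 4) = 21 - 3*(4 + Q) = 21 + (-12 - 3*Q) = 9 - 3*Q)
q(r, b) = 9 - 9*(3 - b)/(-2 + b)
(15*((-1 + 1*2) - q(-2, 5)))*(-79) = (15*((-1 + 1*2) - 9*(-5 + 2*5)/(-2 + 5)))*(-79) = (15*((-1 + 2) - 9*(-5 + 10)/3))*(-79) = (15*(1 - 9*5/3))*(-79) = (15*(1 - 1*15))*(-79) = (15*(1 - 15))*(-79) = (15*(-14))*(-79) = -210*(-79) = 16590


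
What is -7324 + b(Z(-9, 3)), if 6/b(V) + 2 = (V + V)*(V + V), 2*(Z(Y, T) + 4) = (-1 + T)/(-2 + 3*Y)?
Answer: -194354465/26537 ≈ -7323.9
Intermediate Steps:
Z(Y, T) = -4 + (-1 + T)/(2*(-2 + 3*Y)) (Z(Y, T) = -4 + ((-1 + T)/(-2 + 3*Y))/2 = -4 + (-1 + T)/(2*(-2 + 3*Y)))
b(V) = 6/(-2 + 4*V²) (b(V) = 6/(-2 + (V + V)*(V + V)) = 6/(-2 + (2*V)*(2*V)) = 6/(-2 + 4*V²))
-7324 + b(Z(-9, 3)) = -7324 + 3/(-1 + 2*((15 + 3 - 24*(-9))/(2*(-2 + 3*(-9))))²) = -7324 + 3/(-1 + 2*((15 + 3 + 216)/(2*(-2 - 27)))²) = -7324 + 3/(-1 + 2*((½)*234/(-29))²) = -7324 + 3/(-1 + 2*((½)*(-1/29)*234)²) = -7324 + 3/(-1 + 2*(-117/29)²) = -7324 + 3/(-1 + 2*(13689/841)) = -7324 + 3/(-1 + 27378/841) = -7324 + 3/(26537/841) = -7324 + 3*(841/26537) = -7324 + 2523/26537 = -194354465/26537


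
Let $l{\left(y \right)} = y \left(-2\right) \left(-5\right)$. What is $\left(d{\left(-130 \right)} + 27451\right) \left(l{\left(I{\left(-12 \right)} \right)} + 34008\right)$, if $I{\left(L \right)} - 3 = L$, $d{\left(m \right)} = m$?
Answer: $926673678$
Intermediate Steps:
$I{\left(L \right)} = 3 + L$
$l{\left(y \right)} = 10 y$ ($l{\left(y \right)} = - 2 y \left(-5\right) = 10 y$)
$\left(d{\left(-130 \right)} + 27451\right) \left(l{\left(I{\left(-12 \right)} \right)} + 34008\right) = \left(-130 + 27451\right) \left(10 \left(3 - 12\right) + 34008\right) = 27321 \left(10 \left(-9\right) + 34008\right) = 27321 \left(-90 + 34008\right) = 27321 \cdot 33918 = 926673678$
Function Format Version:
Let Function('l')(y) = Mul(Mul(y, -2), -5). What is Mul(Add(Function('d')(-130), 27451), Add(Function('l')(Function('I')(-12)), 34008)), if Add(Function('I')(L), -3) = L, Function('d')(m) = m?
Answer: 926673678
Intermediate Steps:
Function('I')(L) = Add(3, L)
Function('l')(y) = Mul(10, y) (Function('l')(y) = Mul(Mul(-2, y), -5) = Mul(10, y))
Mul(Add(Function('d')(-130), 27451), Add(Function('l')(Function('I')(-12)), 34008)) = Mul(Add(-130, 27451), Add(Mul(10, Add(3, -12)), 34008)) = Mul(27321, Add(Mul(10, -9), 34008)) = Mul(27321, Add(-90, 34008)) = Mul(27321, 33918) = 926673678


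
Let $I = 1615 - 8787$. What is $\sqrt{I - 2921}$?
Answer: $i \sqrt{10093} \approx 100.46 i$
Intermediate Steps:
$I = -7172$ ($I = 1615 - 8787 = -7172$)
$\sqrt{I - 2921} = \sqrt{-7172 - 2921} = \sqrt{-10093} = i \sqrt{10093}$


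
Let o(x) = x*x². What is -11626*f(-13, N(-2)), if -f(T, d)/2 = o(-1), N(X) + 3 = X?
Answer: -23252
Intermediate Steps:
N(X) = -3 + X
o(x) = x³
f(T, d) = 2 (f(T, d) = -2*(-1)³ = -2*(-1) = 2)
-11626*f(-13, N(-2)) = -11626*2 = -23252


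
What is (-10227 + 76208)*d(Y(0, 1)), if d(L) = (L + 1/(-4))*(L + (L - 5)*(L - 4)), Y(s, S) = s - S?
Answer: -9567245/4 ≈ -2.3918e+6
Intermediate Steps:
d(L) = (-¼ + L)*(L + (-5 + L)*(-4 + L)) (d(L) = (L - ¼)*(L + (-5 + L)*(-4 + L)) = (-¼ + L)*(L + (-5 + L)*(-4 + L)))
(-10227 + 76208)*d(Y(0, 1)) = (-10227 + 76208)*(-5 + (0 - 1*1)³ + 22*(0 - 1*1) - 33*(0 - 1*1)²/4) = 65981*(-5 + (0 - 1)³ + 22*(0 - 1) - 33*(0 - 1)²/4) = 65981*(-5 + (-1)³ + 22*(-1) - 33/4*(-1)²) = 65981*(-5 - 1 - 22 - 33/4*1) = 65981*(-5 - 1 - 22 - 33/4) = 65981*(-145/4) = -9567245/4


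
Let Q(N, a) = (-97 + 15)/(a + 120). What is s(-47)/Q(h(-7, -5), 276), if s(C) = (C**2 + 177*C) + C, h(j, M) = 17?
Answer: 1219086/41 ≈ 29734.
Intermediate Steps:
Q(N, a) = -82/(120 + a)
s(C) = C**2 + 178*C
s(-47)/Q(h(-7, -5), 276) = (-47*(178 - 47))/((-82/(120 + 276))) = (-47*131)/((-82/396)) = -6157/((-82*1/396)) = -6157/(-41/198) = -6157*(-198/41) = 1219086/41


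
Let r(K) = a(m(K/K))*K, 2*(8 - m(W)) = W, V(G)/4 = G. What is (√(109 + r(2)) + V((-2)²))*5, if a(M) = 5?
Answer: 80 + 5*√119 ≈ 134.54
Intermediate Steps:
V(G) = 4*G
m(W) = 8 - W/2
r(K) = 5*K
(√(109 + r(2)) + V((-2)²))*5 = (√(109 + 5*2) + 4*(-2)²)*5 = (√(109 + 10) + 4*4)*5 = (√119 + 16)*5 = (16 + √119)*5 = 80 + 5*√119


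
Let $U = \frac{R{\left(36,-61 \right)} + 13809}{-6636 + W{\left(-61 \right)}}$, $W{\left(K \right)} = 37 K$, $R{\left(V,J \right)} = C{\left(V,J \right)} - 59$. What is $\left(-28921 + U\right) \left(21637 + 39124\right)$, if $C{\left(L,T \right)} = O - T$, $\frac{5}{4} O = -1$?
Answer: $- \frac{78141156401476}{44465} \approx -1.7574 \cdot 10^{9}$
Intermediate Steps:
$O = - \frac{4}{5}$ ($O = \frac{4}{5} \left(-1\right) = - \frac{4}{5} \approx -0.8$)
$C{\left(L,T \right)} = - \frac{4}{5} - T$
$R{\left(V,J \right)} = - \frac{299}{5} - J$ ($R{\left(V,J \right)} = \left(- \frac{4}{5} - J\right) - 59 = - \frac{299}{5} - J$)
$U = - \frac{69051}{44465}$ ($U = \frac{\left(- \frac{299}{5} - -61\right) + 13809}{-6636 + 37 \left(-61\right)} = \frac{\left(- \frac{299}{5} + 61\right) + 13809}{-6636 - 2257} = \frac{\frac{6}{5} + 13809}{-8893} = \frac{69051}{5} \left(- \frac{1}{8893}\right) = - \frac{69051}{44465} \approx -1.5529$)
$\left(-28921 + U\right) \left(21637 + 39124\right) = \left(-28921 - \frac{69051}{44465}\right) \left(21637 + 39124\right) = \left(- \frac{1286041316}{44465}\right) 60761 = - \frac{78141156401476}{44465}$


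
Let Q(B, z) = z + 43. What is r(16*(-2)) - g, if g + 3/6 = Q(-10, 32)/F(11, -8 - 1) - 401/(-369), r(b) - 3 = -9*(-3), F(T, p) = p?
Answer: 27857/738 ≈ 37.747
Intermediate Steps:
Q(B, z) = 43 + z
r(b) = 30 (r(b) = 3 - 9*(-3) = 3 + 27 = 30)
g = -5717/738 (g = -1/2 + ((43 + 32)/(-8 - 1) - 401/(-369)) = -1/2 + (75/(-9) - 401*(-1/369)) = -1/2 + (75*(-1/9) + 401/369) = -1/2 + (-25/3 + 401/369) = -1/2 - 2674/369 = -5717/738 ≈ -7.7466)
r(16*(-2)) - g = 30 - 1*(-5717/738) = 30 + 5717/738 = 27857/738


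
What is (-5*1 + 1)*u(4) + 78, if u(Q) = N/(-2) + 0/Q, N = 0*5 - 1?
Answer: 76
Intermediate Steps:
N = -1 (N = 0 - 1 = -1)
u(Q) = 1/2 (u(Q) = -1/(-2) + 0/Q = -1*(-1/2) + 0 = 1/2 + 0 = 1/2)
(-5*1 + 1)*u(4) + 78 = (-5*1 + 1)*(1/2) + 78 = (-5 + 1)*(1/2) + 78 = -4*1/2 + 78 = -2 + 78 = 76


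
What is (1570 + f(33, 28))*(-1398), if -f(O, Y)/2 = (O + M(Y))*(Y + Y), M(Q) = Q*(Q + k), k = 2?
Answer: 134495988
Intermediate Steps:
M(Q) = Q*(2 + Q) (M(Q) = Q*(Q + 2) = Q*(2 + Q))
f(O, Y) = -4*Y*(O + Y*(2 + Y)) (f(O, Y) = -2*(O + Y*(2 + Y))*(Y + Y) = -2*(O + Y*(2 + Y))*2*Y = -4*Y*(O + Y*(2 + Y)))
(1570 + f(33, 28))*(-1398) = (1570 - 4*28*(33 + 28*(2 + 28)))*(-1398) = (1570 - 4*28*(33 + 28*30))*(-1398) = (1570 - 4*28*(33 + 840))*(-1398) = (1570 - 4*28*873)*(-1398) = (1570 - 97776)*(-1398) = -96206*(-1398) = 134495988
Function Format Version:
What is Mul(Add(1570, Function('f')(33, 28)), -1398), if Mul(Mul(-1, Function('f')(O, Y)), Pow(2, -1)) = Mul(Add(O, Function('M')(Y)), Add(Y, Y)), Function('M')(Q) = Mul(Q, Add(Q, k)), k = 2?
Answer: 134495988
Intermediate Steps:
Function('M')(Q) = Mul(Q, Add(2, Q)) (Function('M')(Q) = Mul(Q, Add(Q, 2)) = Mul(Q, Add(2, Q)))
Function('f')(O, Y) = Mul(-4, Y, Add(O, Mul(Y, Add(2, Y)))) (Function('f')(O, Y) = Mul(-2, Mul(Add(O, Mul(Y, Add(2, Y))), Add(Y, Y))) = Mul(-2, Mul(Add(O, Mul(Y, Add(2, Y))), Mul(2, Y))) = Mul(-2, Mul(2, Y, Add(O, Mul(Y, Add(2, Y))))) = Mul(-4, Y, Add(O, Mul(Y, Add(2, Y)))))
Mul(Add(1570, Function('f')(33, 28)), -1398) = Mul(Add(1570, Mul(-4, 28, Add(33, Mul(28, Add(2, 28))))), -1398) = Mul(Add(1570, Mul(-4, 28, Add(33, Mul(28, 30)))), -1398) = Mul(Add(1570, Mul(-4, 28, Add(33, 840))), -1398) = Mul(Add(1570, Mul(-4, 28, 873)), -1398) = Mul(Add(1570, -97776), -1398) = Mul(-96206, -1398) = 134495988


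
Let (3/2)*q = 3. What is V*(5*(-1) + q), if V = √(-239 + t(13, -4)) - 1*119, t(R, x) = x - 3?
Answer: 357 - 3*I*√246 ≈ 357.0 - 47.053*I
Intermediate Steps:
t(R, x) = -3 + x
q = 2 (q = (⅔)*3 = 2)
V = -119 + I*√246 (V = √(-239 + (-3 - 4)) - 1*119 = √(-239 - 7) - 119 = √(-246) - 119 = I*√246 - 119 = -119 + I*√246 ≈ -119.0 + 15.684*I)
V*(5*(-1) + q) = (-119 + I*√246)*(5*(-1) + 2) = (-119 + I*√246)*(-5 + 2) = (-119 + I*√246)*(-3) = 357 - 3*I*√246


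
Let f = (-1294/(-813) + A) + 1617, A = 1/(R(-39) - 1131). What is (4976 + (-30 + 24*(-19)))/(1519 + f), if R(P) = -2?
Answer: 4135869210/2890125833 ≈ 1.4310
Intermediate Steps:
A = -1/1133 (A = 1/(-2 - 1131) = 1/(-1133) = -1/1133 ≈ -0.00088261)
f = 1490930882/921129 (f = (-1294/(-813) - 1/1133) + 1617 = (-1294*(-1/813) - 1/1133) + 1617 = (1294/813 - 1/1133) + 1617 = 1465289/921129 + 1617 = 1490930882/921129 ≈ 1618.6)
(4976 + (-30 + 24*(-19)))/(1519 + f) = (4976 + (-30 + 24*(-19)))/(1519 + 1490930882/921129) = (4976 + (-30 - 456))/(2890125833/921129) = (4976 - 486)*(921129/2890125833) = 4490*(921129/2890125833) = 4135869210/2890125833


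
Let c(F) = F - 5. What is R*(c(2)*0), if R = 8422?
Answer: 0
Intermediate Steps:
c(F) = -5 + F
R*(c(2)*0) = 8422*((-5 + 2)*0) = 8422*(-3*0) = 8422*0 = 0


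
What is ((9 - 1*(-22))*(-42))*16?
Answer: -20832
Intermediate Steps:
((9 - 1*(-22))*(-42))*16 = ((9 + 22)*(-42))*16 = (31*(-42))*16 = -1302*16 = -20832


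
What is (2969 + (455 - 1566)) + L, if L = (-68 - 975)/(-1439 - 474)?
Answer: 3555397/1913 ≈ 1858.5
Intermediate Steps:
L = 1043/1913 (L = -1043/(-1913) = -1043*(-1/1913) = 1043/1913 ≈ 0.54522)
(2969 + (455 - 1566)) + L = (2969 + (455 - 1566)) + 1043/1913 = (2969 - 1111) + 1043/1913 = 1858 + 1043/1913 = 3555397/1913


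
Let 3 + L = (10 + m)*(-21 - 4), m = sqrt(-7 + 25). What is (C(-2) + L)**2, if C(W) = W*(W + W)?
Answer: 71275 + 36750*sqrt(2) ≈ 1.2325e+5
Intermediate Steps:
m = 3*sqrt(2) (m = sqrt(18) = 3*sqrt(2) ≈ 4.2426)
C(W) = 2*W**2 (C(W) = W*(2*W) = 2*W**2)
L = -253 - 75*sqrt(2) (L = -3 + (10 + 3*sqrt(2))*(-21 - 4) = -3 + (10 + 3*sqrt(2))*(-25) = -3 + (-250 - 75*sqrt(2)) = -253 - 75*sqrt(2) ≈ -359.07)
(C(-2) + L)**2 = (2*(-2)**2 + (-253 - 75*sqrt(2)))**2 = (2*4 + (-253 - 75*sqrt(2)))**2 = (8 + (-253 - 75*sqrt(2)))**2 = (-245 - 75*sqrt(2))**2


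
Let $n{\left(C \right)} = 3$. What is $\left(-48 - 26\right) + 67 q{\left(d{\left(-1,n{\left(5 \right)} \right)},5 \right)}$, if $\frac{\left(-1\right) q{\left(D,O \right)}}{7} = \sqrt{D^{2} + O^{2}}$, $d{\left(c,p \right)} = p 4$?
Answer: $-6171$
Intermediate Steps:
$d{\left(c,p \right)} = 4 p$
$q{\left(D,O \right)} = - 7 \sqrt{D^{2} + O^{2}}$
$\left(-48 - 26\right) + 67 q{\left(d{\left(-1,n{\left(5 \right)} \right)},5 \right)} = \left(-48 - 26\right) + 67 \left(- 7 \sqrt{\left(4 \cdot 3\right)^{2} + 5^{2}}\right) = -74 + 67 \left(- 7 \sqrt{12^{2} + 25}\right) = -74 + 67 \left(- 7 \sqrt{144 + 25}\right) = -74 + 67 \left(- 7 \sqrt{169}\right) = -74 + 67 \left(\left(-7\right) 13\right) = -74 + 67 \left(-91\right) = -74 - 6097 = -6171$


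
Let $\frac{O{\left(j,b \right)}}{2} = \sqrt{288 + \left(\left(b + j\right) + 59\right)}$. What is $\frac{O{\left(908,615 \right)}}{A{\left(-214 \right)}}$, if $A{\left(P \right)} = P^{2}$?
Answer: $\frac{\sqrt{1870}}{22898} \approx 0.0018885$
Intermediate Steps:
$O{\left(j,b \right)} = 2 \sqrt{347 + b + j}$ ($O{\left(j,b \right)} = 2 \sqrt{288 + \left(\left(b + j\right) + 59\right)} = 2 \sqrt{288 + \left(59 + b + j\right)} = 2 \sqrt{347 + b + j}$)
$\frac{O{\left(908,615 \right)}}{A{\left(-214 \right)}} = \frac{2 \sqrt{347 + 615 + 908}}{\left(-214\right)^{2}} = \frac{2 \sqrt{1870}}{45796} = 2 \sqrt{1870} \cdot \frac{1}{45796} = \frac{\sqrt{1870}}{22898}$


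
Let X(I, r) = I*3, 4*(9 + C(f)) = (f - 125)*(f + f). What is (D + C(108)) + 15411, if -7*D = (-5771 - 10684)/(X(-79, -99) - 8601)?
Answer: 298683563/20622 ≈ 14484.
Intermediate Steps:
C(f) = -9 + f*(-125 + f)/2 (C(f) = -9 + ((f - 125)*(f + f))/4 = -9 + ((-125 + f)*(2*f))/4 = -9 + (2*f*(-125 + f))/4 = -9 + f*(-125 + f)/2)
X(I, r) = 3*I
D = -5485/20622 (D = -(-5771 - 10684)/(7*(3*(-79) - 8601)) = -(-16455)/(7*(-237 - 8601)) = -(-16455)/(7*(-8838)) = -(-16455)*(-1)/(7*8838) = -⅐*5485/2946 = -5485/20622 ≈ -0.26598)
(D + C(108)) + 15411 = (-5485/20622 + (-9 + (½)*108² - 125/2*108)) + 15411 = (-5485/20622 + (-9 + (½)*11664 - 6750)) + 15411 = (-5485/20622 + (-9 + 5832 - 6750)) + 15411 = (-5485/20622 - 927) + 15411 = -19122079/20622 + 15411 = 298683563/20622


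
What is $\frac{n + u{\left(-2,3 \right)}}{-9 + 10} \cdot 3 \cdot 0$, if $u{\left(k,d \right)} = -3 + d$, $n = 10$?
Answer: $0$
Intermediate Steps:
$\frac{n + u{\left(-2,3 \right)}}{-9 + 10} \cdot 3 \cdot 0 = \frac{10 + \left(-3 + 3\right)}{-9 + 10} \cdot 3 \cdot 0 = \frac{10 + 0}{1} \cdot 3 \cdot 0 = 10 \cdot 1 \cdot 3 \cdot 0 = 10 \cdot 3 \cdot 0 = 30 \cdot 0 = 0$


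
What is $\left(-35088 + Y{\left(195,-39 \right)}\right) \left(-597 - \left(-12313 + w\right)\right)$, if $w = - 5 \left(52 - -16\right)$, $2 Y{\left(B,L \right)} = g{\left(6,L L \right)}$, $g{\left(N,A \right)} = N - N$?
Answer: $-423020928$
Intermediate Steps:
$g{\left(N,A \right)} = 0$
$Y{\left(B,L \right)} = 0$ ($Y{\left(B,L \right)} = \frac{1}{2} \cdot 0 = 0$)
$w = -340$ ($w = - 5 \left(52 + 16\right) = \left(-5\right) 68 = -340$)
$\left(-35088 + Y{\left(195,-39 \right)}\right) \left(-597 - \left(-12313 + w\right)\right) = \left(-35088 + 0\right) \left(-597 + \left(12313 - -340\right)\right) = - 35088 \left(-597 + \left(12313 + 340\right)\right) = - 35088 \left(-597 + 12653\right) = \left(-35088\right) 12056 = -423020928$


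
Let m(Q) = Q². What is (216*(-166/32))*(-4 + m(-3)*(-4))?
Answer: 44820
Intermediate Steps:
(216*(-166/32))*(-4 + m(-3)*(-4)) = (216*(-166/32))*(-4 + (-3)²*(-4)) = (216*(-166*1/32))*(-4 + 9*(-4)) = (216*(-83/16))*(-4 - 36) = -2241/2*(-40) = 44820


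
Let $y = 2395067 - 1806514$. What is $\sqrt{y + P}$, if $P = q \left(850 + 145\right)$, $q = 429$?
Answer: $4 \sqrt{63463} \approx 1007.7$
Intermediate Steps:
$y = 588553$ ($y = 2395067 - 1806514 = 588553$)
$P = 426855$ ($P = 429 \left(850 + 145\right) = 429 \cdot 995 = 426855$)
$\sqrt{y + P} = \sqrt{588553 + 426855} = \sqrt{1015408} = 4 \sqrt{63463}$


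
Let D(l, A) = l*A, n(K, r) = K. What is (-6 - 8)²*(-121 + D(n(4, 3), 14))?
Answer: -12740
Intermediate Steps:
D(l, A) = A*l
(-6 - 8)²*(-121 + D(n(4, 3), 14)) = (-6 - 8)²*(-121 + 14*4) = (-14)²*(-121 + 56) = 196*(-65) = -12740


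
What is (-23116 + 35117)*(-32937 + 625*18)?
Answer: -260265687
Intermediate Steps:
(-23116 + 35117)*(-32937 + 625*18) = 12001*(-32937 + 11250) = 12001*(-21687) = -260265687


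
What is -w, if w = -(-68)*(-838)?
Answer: 56984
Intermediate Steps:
w = -56984 (w = -68*838 = -56984)
-w = -1*(-56984) = 56984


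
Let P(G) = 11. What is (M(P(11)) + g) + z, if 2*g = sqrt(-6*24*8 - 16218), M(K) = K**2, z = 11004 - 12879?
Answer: -1754 + 3*I*sqrt(1930)/2 ≈ -1754.0 + 65.898*I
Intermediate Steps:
z = -1875
g = 3*I*sqrt(1930)/2 (g = sqrt(-6*24*8 - 16218)/2 = sqrt(-144*8 - 16218)/2 = sqrt(-1152 - 16218)/2 = sqrt(-17370)/2 = (3*I*sqrt(1930))/2 = 3*I*sqrt(1930)/2 ≈ 65.898*I)
(M(P(11)) + g) + z = (11**2 + 3*I*sqrt(1930)/2) - 1875 = (121 + 3*I*sqrt(1930)/2) - 1875 = -1754 + 3*I*sqrt(1930)/2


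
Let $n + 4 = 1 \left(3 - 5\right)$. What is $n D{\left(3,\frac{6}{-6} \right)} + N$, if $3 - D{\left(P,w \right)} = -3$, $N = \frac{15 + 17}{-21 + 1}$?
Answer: $- \frac{188}{5} \approx -37.6$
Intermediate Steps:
$N = - \frac{8}{5}$ ($N = \frac{32}{-20} = 32 \left(- \frac{1}{20}\right) = - \frac{8}{5} \approx -1.6$)
$D{\left(P,w \right)} = 6$ ($D{\left(P,w \right)} = 3 - -3 = 3 + 3 = 6$)
$n = -6$ ($n = -4 + 1 \left(3 - 5\right) = -4 + 1 \left(-2\right) = -4 - 2 = -6$)
$n D{\left(3,\frac{6}{-6} \right)} + N = \left(-6\right) 6 - \frac{8}{5} = -36 - \frac{8}{5} = - \frac{188}{5}$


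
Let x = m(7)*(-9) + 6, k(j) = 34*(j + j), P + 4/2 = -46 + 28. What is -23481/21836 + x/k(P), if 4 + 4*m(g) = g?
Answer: -31917783/29696960 ≈ -1.0748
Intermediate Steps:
P = -20 (P = -2 + (-46 + 28) = -2 - 18 = -20)
k(j) = 68*j (k(j) = 34*(2*j) = 68*j)
m(g) = -1 + g/4
x = -3/4 (x = (-1 + (1/4)*7)*(-9) + 6 = (-1 + 7/4)*(-9) + 6 = (3/4)*(-9) + 6 = -27/4 + 6 = -3/4 ≈ -0.75000)
-23481/21836 + x/k(P) = -23481/21836 - 3/(4*(68*(-20))) = -23481*1/21836 - 3/4/(-1360) = -23481/21836 - 3/4*(-1/1360) = -23481/21836 + 3/5440 = -31917783/29696960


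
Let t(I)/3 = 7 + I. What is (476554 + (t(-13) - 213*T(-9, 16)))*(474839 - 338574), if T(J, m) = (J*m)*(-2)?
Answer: 56576137880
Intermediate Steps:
T(J, m) = -2*J*m
t(I) = 21 + 3*I (t(I) = 3*(7 + I) = 21 + 3*I)
(476554 + (t(-13) - 213*T(-9, 16)))*(474839 - 338574) = (476554 + ((21 + 3*(-13)) - (-426)*(-9)*16))*(474839 - 338574) = (476554 + ((21 - 39) - 213*288))*136265 = (476554 + (-18 - 61344))*136265 = (476554 - 61362)*136265 = 415192*136265 = 56576137880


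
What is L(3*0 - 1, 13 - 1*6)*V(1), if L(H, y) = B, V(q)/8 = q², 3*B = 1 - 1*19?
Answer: -48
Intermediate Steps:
B = -6 (B = (1 - 1*19)/3 = (1 - 19)/3 = (⅓)*(-18) = -6)
V(q) = 8*q²
L(H, y) = -6
L(3*0 - 1, 13 - 1*6)*V(1) = -48*1² = -48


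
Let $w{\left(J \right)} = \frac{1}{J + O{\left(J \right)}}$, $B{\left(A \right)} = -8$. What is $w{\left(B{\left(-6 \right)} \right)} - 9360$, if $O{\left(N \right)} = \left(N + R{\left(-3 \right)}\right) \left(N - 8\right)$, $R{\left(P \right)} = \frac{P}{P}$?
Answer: $- \frac{973439}{104} \approx -9360.0$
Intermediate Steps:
$R{\left(P \right)} = 1$
$O{\left(N \right)} = \left(1 + N\right) \left(-8 + N\right)$ ($O{\left(N \right)} = \left(N + 1\right) \left(N - 8\right) = \left(1 + N\right) \left(-8 + N\right)$)
$w{\left(J \right)} = \frac{1}{-8 + J^{2} - 6 J}$ ($w{\left(J \right)} = \frac{1}{J - \left(8 - J^{2} + 7 J\right)} = \frac{1}{-8 + J^{2} - 6 J}$)
$w{\left(B{\left(-6 \right)} \right)} - 9360 = \frac{1}{-8 + \left(-8\right)^{2} - -48} - 9360 = \frac{1}{-8 + 64 + 48} - 9360 = \frac{1}{104} - 9360 = - \frac{973439}{104}$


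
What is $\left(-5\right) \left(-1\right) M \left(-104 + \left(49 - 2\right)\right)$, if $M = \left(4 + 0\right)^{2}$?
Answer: $-4560$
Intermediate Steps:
$M = 16$ ($M = 4^{2} = 16$)
$\left(-5\right) \left(-1\right) M \left(-104 + \left(49 - 2\right)\right) = \left(-5\right) \left(-1\right) 16 \left(-104 + \left(49 - 2\right)\right) = 5 \cdot 16 \left(-104 + \left(49 - 2\right)\right) = 80 \left(-104 + 47\right) = 80 \left(-57\right) = -4560$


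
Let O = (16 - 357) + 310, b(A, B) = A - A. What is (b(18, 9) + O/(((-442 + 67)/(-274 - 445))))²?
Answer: 496799521/140625 ≈ 3532.8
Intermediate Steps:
b(A, B) = 0
O = -31 (O = -341 + 310 = -31)
(b(18, 9) + O/(((-442 + 67)/(-274 - 445))))² = (0 - 31*(-274 - 445)/(-442 + 67))² = (0 - 31/((-375/(-719))))² = (0 - 31/((-375*(-1/719))))² = (0 - 31/375/719)² = (0 - 31*719/375)² = (0 - 22289/375)² = (-22289/375)² = 496799521/140625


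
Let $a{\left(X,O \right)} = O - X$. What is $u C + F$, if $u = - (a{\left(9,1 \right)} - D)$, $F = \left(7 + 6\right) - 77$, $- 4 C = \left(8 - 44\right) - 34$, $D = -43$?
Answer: $- \frac{1353}{2} \approx -676.5$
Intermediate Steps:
$C = \frac{35}{2}$ ($C = - \frac{\left(8 - 44\right) - 34}{4} = - \frac{-36 - 34}{4} = \left(- \frac{1}{4}\right) \left(-70\right) = \frac{35}{2} \approx 17.5$)
$F = -64$ ($F = 13 - 77 = -64$)
$u = -35$ ($u = - (\left(1 - 9\right) - -43) = - (\left(1 - 9\right) + 43) = - (-8 + 43) = \left(-1\right) 35 = -35$)
$u C + F = \left(-35\right) \frac{35}{2} - 64 = - \frac{1225}{2} - 64 = - \frac{1353}{2}$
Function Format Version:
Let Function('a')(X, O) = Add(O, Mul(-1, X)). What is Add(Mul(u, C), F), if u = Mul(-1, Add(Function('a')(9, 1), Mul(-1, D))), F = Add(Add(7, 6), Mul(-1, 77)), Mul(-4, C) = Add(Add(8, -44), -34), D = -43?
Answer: Rational(-1353, 2) ≈ -676.50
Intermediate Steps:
C = Rational(35, 2) (C = Mul(Rational(-1, 4), Add(Add(8, -44), -34)) = Mul(Rational(-1, 4), Add(-36, -34)) = Mul(Rational(-1, 4), -70) = Rational(35, 2) ≈ 17.500)
F = -64 (F = Add(13, -77) = -64)
u = -35 (u = Mul(-1, Add(Add(1, Mul(-1, 9)), Mul(-1, -43))) = Mul(-1, Add(Add(1, -9), 43)) = Mul(-1, Add(-8, 43)) = Mul(-1, 35) = -35)
Add(Mul(u, C), F) = Add(Mul(-35, Rational(35, 2)), -64) = Add(Rational(-1225, 2), -64) = Rational(-1353, 2)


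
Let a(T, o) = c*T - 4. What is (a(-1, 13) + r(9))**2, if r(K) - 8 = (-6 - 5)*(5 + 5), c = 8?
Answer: 12996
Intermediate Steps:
r(K) = -102 (r(K) = 8 + (-6 - 5)*(5 + 5) = 8 - 11*10 = 8 - 110 = -102)
a(T, o) = -4 + 8*T (a(T, o) = 8*T - 4 = -4 + 8*T)
(a(-1, 13) + r(9))**2 = ((-4 + 8*(-1)) - 102)**2 = ((-4 - 8) - 102)**2 = (-12 - 102)**2 = (-114)**2 = 12996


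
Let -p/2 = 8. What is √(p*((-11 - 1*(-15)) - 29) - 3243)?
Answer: I*√2843 ≈ 53.32*I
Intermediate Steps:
p = -16 (p = -2*8 = -16)
√(p*((-11 - 1*(-15)) - 29) - 3243) = √(-16*((-11 - 1*(-15)) - 29) - 3243) = √(-16*((-11 + 15) - 29) - 3243) = √(-16*(4 - 29) - 3243) = √(-16*(-25) - 3243) = √(400 - 3243) = √(-2843) = I*√2843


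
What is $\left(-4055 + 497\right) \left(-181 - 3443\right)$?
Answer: $12894192$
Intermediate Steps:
$\left(-4055 + 497\right) \left(-181 - 3443\right) = \left(-3558\right) \left(-3624\right) = 12894192$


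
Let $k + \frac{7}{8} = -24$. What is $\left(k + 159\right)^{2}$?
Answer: $\frac{1151329}{64} \approx 17990.0$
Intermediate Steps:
$k = - \frac{199}{8}$ ($k = - \frac{7}{8} - 24 = - \frac{199}{8} \approx -24.875$)
$\left(k + 159\right)^{2} = \left(- \frac{199}{8} + 159\right)^{2} = \left(\frac{1073}{8}\right)^{2} = \frac{1151329}{64}$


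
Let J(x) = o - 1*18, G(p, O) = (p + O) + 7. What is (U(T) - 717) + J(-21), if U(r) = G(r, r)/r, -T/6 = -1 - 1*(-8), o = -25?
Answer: -4549/6 ≈ -758.17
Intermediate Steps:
G(p, O) = 7 + O + p (G(p, O) = (O + p) + 7 = 7 + O + p)
J(x) = -43 (J(x) = -25 - 1*18 = -25 - 18 = -43)
T = -42 (T = -6*(-1 - 1*(-8)) = -6*(-1 + 8) = -6*7 = -42)
U(r) = (7 + 2*r)/r (U(r) = (7 + r + r)/r = (7 + 2*r)/r)
(U(T) - 717) + J(-21) = ((2 + 7/(-42)) - 717) - 43 = ((2 + 7*(-1/42)) - 717) - 43 = ((2 - ⅙) - 717) - 43 = (11/6 - 717) - 43 = -4291/6 - 43 = -4549/6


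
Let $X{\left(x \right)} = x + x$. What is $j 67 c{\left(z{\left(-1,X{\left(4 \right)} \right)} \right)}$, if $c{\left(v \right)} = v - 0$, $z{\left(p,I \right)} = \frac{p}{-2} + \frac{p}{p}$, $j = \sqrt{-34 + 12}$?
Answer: $\frac{201 i \sqrt{22}}{2} \approx 471.39 i$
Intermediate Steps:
$X{\left(x \right)} = 2 x$
$j = i \sqrt{22}$ ($j = \sqrt{-22} = i \sqrt{22} \approx 4.6904 i$)
$z{\left(p,I \right)} = 1 - \frac{p}{2}$ ($z{\left(p,I \right)} = p \left(- \frac{1}{2}\right) + 1 = - \frac{p}{2} + 1 = 1 - \frac{p}{2}$)
$c{\left(v \right)} = v$ ($c{\left(v \right)} = v + 0 = v$)
$j 67 c{\left(z{\left(-1,X{\left(4 \right)} \right)} \right)} = i \sqrt{22} \cdot 67 \left(1 - - \frac{1}{2}\right) = 67 i \sqrt{22} \left(1 + \frac{1}{2}\right) = 67 i \sqrt{22} \cdot \frac{3}{2} = \frac{201 i \sqrt{22}}{2}$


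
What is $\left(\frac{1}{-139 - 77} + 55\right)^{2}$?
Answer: $\frac{141110641}{46656} \approx 3024.5$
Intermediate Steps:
$\left(\frac{1}{-139 - 77} + 55\right)^{2} = \left(\frac{1}{-216} + 55\right)^{2} = \left(- \frac{1}{216} + 55\right)^{2} = \left(\frac{11879}{216}\right)^{2} = \frac{141110641}{46656}$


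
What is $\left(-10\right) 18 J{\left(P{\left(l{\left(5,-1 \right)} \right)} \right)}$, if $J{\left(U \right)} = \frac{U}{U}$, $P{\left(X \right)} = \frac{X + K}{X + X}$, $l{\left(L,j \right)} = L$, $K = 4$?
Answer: $-180$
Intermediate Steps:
$P{\left(X \right)} = \frac{4 + X}{2 X}$ ($P{\left(X \right)} = \frac{X + 4}{X + X} = \frac{4 + X}{2 X}$)
$J{\left(U \right)} = 1$
$\left(-10\right) 18 J{\left(P{\left(l{\left(5,-1 \right)} \right)} \right)} = \left(-10\right) 18 \cdot 1 = \left(-180\right) 1 = -180$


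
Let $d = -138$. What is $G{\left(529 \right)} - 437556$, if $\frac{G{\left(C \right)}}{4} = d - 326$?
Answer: $-439412$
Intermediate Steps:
$G{\left(C \right)} = -1856$ ($G{\left(C \right)} = 4 \left(-138 - 326\right) = 4 \left(-464\right) = -1856$)
$G{\left(529 \right)} - 437556 = -1856 - 437556 = -439412$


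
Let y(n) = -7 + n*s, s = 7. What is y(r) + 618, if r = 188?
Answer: 1927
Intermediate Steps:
y(n) = -7 + 7*n (y(n) = -7 + n*7 = -7 + 7*n)
y(r) + 618 = (-7 + 7*188) + 618 = (-7 + 1316) + 618 = 1309 + 618 = 1927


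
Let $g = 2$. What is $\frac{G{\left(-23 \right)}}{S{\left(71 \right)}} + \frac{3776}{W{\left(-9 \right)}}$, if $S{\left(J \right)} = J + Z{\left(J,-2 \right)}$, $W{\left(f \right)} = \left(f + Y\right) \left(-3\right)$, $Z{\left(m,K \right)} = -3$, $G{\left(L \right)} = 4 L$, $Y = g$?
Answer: $\frac{63709}{357} \approx 178.46$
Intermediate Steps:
$Y = 2$
$W{\left(f \right)} = -6 - 3 f$ ($W{\left(f \right)} = \left(f + 2\right) \left(-3\right) = \left(2 + f\right) \left(-3\right) = -6 - 3 f$)
$S{\left(J \right)} = -3 + J$ ($S{\left(J \right)} = J - 3 = -3 + J$)
$\frac{G{\left(-23 \right)}}{S{\left(71 \right)}} + \frac{3776}{W{\left(-9 \right)}} = \frac{4 \left(-23\right)}{-3 + 71} + \frac{3776}{-6 - -27} = - \frac{92}{68} + \frac{3776}{-6 + 27} = \left(-92\right) \frac{1}{68} + \frac{3776}{21} = - \frac{23}{17} + 3776 \cdot \frac{1}{21} = - \frac{23}{17} + \frac{3776}{21} = \frac{63709}{357}$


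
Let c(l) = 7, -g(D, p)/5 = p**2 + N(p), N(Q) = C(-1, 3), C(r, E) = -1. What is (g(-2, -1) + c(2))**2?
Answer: 49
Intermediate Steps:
N(Q) = -1
g(D, p) = 5 - 5*p**2 (g(D, p) = -5*(p**2 - 1) = -5*(-1 + p**2) = 5 - 5*p**2)
(g(-2, -1) + c(2))**2 = ((5 - 5*(-1)**2) + 7)**2 = ((5 - 5*1) + 7)**2 = ((5 - 5) + 7)**2 = (0 + 7)**2 = 7**2 = 49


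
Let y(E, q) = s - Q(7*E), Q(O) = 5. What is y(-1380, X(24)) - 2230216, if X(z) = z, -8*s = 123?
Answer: -17841891/8 ≈ -2.2302e+6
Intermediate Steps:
s = -123/8 (s = -⅛*123 = -123/8 ≈ -15.375)
y(E, q) = -163/8 (y(E, q) = -123/8 - 1*5 = -123/8 - 5 = -163/8)
y(-1380, X(24)) - 2230216 = -163/8 - 2230216 = -17841891/8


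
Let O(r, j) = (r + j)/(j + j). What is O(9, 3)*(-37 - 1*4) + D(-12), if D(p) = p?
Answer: -94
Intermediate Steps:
O(r, j) = (j + r)/(2*j) (O(r, j) = (j + r)/((2*j)) = (j + r)*(1/(2*j)) = (j + r)/(2*j))
O(9, 3)*(-37 - 1*4) + D(-12) = ((½)*(3 + 9)/3)*(-37 - 1*4) - 12 = ((½)*(⅓)*12)*(-37 - 4) - 12 = 2*(-41) - 12 = -82 - 12 = -94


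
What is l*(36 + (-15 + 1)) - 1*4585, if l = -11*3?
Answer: -5311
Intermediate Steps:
l = -33
l*(36 + (-15 + 1)) - 1*4585 = -33*(36 + (-15 + 1)) - 1*4585 = -33*(36 - 14) - 4585 = -33*22 - 4585 = -726 - 4585 = -5311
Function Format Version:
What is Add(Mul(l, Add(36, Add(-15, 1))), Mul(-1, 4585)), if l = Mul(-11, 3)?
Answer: -5311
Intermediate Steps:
l = -33
Add(Mul(l, Add(36, Add(-15, 1))), Mul(-1, 4585)) = Add(Mul(-33, Add(36, Add(-15, 1))), Mul(-1, 4585)) = Add(Mul(-33, Add(36, -14)), -4585) = Add(Mul(-33, 22), -4585) = Add(-726, -4585) = -5311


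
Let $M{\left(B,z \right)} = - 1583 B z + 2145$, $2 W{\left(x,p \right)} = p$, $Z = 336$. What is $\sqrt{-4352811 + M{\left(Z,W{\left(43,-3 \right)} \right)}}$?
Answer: $i \sqrt{3552834} \approx 1884.9 i$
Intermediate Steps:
$W{\left(x,p \right)} = \frac{p}{2}$
$M{\left(B,z \right)} = 2145 - 1583 B z$ ($M{\left(B,z \right)} = - 1583 B z + 2145 = 2145 - 1583 B z$)
$\sqrt{-4352811 + M{\left(Z,W{\left(43,-3 \right)} \right)}} = \sqrt{-4352811 - \left(-2145 + 531888 \cdot \frac{1}{2} \left(-3\right)\right)} = \sqrt{-4352811 - \left(-2145 + 531888 \left(- \frac{3}{2}\right)\right)} = \sqrt{-4352811 + \left(2145 + 797832\right)} = \sqrt{-4352811 + 799977} = \sqrt{-3552834} = i \sqrt{3552834}$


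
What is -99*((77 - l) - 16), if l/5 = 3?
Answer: -4554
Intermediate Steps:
l = 15 (l = 5*3 = 15)
-99*((77 - l) - 16) = -99*((77 - 1*15) - 16) = -99*((77 - 15) - 16) = -99*(62 - 16) = -99*46 = -4554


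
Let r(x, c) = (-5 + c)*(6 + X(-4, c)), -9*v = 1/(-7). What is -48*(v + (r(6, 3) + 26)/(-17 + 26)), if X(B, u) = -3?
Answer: -752/7 ≈ -107.43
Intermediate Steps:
v = 1/63 (v = -⅑/(-7) = -⅑*(-⅐) = 1/63 ≈ 0.015873)
r(x, c) = -15 + 3*c (r(x, c) = (-5 + c)*(6 - 3) = (-5 + c)*3 = -15 + 3*c)
-48*(v + (r(6, 3) + 26)/(-17 + 26)) = -48*(1/63 + ((-15 + 3*3) + 26)/(-17 + 26)) = -48*(1/63 + ((-15 + 9) + 26)/9) = -48*(1/63 + (-6 + 26)*(⅑)) = -48*(1/63 + 20*(⅑)) = -48*(1/63 + 20/9) = -48*47/21 = -752/7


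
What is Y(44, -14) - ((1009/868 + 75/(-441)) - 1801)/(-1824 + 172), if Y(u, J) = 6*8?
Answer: 1412596949/30112656 ≈ 46.910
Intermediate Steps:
Y(u, J) = 48
Y(44, -14) - ((1009/868 + 75/(-441)) - 1801)/(-1824 + 172) = 48 - ((1009/868 + 75/(-441)) - 1801)/(-1824 + 172) = 48 - ((1009*(1/868) + 75*(-1/441)) - 1801)/(-1652) = 48 - ((1009/868 - 25/147) - 1801)*(-1)/1652 = 48 - (18089/18228 - 1801)*(-1)/1652 = 48 - (-32810539)*(-1)/(18228*1652) = 48 - 1*32810539/30112656 = 48 - 32810539/30112656 = 1412596949/30112656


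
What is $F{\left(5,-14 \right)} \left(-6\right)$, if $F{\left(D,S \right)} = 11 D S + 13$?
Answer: $4542$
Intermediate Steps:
$F{\left(D,S \right)} = 13 + 11 D S$ ($F{\left(D,S \right)} = 11 D S + 13 = 13 + 11 D S$)
$F{\left(5,-14 \right)} \left(-6\right) = \left(13 + 11 \cdot 5 \left(-14\right)\right) \left(-6\right) = \left(13 - 770\right) \left(-6\right) = \left(-757\right) \left(-6\right) = 4542$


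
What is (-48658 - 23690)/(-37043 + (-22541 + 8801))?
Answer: 72348/50783 ≈ 1.4247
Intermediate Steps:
(-48658 - 23690)/(-37043 + (-22541 + 8801)) = -72348/(-37043 - 13740) = -72348/(-50783) = -72348*(-1/50783) = 72348/50783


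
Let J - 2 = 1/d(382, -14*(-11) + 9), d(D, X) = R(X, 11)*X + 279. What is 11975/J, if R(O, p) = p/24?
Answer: 101655775/17002 ≈ 5979.0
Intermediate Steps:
R(O, p) = p/24 (R(O, p) = p*(1/24) = p/24)
d(D, X) = 279 + 11*X/24 (d(D, X) = ((1/24)*11)*X + 279 = 11*X/24 + 279 = 279 + 11*X/24)
J = 17002/8489 (J = 2 + 1/(279 + 11*(-14*(-11) + 9)/24) = 2 + 1/(279 + 11*(154 + 9)/24) = 2 + 1/(279 + (11/24)*163) = 2 + 1/(279 + 1793/24) = 2 + 1/(8489/24) = 2 + 24/8489 = 17002/8489 ≈ 2.0028)
11975/J = 11975/(17002/8489) = 11975*(8489/17002) = 101655775/17002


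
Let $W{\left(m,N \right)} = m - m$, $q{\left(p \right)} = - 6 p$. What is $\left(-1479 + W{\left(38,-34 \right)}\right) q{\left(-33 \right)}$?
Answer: $-292842$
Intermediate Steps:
$W{\left(m,N \right)} = 0$
$\left(-1479 + W{\left(38,-34 \right)}\right) q{\left(-33 \right)} = \left(-1479 + 0\right) \left(\left(-6\right) \left(-33\right)\right) = \left(-1479\right) 198 = -292842$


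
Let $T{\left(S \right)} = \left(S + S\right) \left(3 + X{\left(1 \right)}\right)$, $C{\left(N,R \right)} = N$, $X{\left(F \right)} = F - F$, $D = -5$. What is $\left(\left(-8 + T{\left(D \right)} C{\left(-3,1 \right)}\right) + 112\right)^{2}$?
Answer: $37636$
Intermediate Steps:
$X{\left(F \right)} = 0$
$T{\left(S \right)} = 6 S$ ($T{\left(S \right)} = \left(S + S\right) \left(3 + 0\right) = 2 S 3 = 6 S$)
$\left(\left(-8 + T{\left(D \right)} C{\left(-3,1 \right)}\right) + 112\right)^{2} = \left(\left(-8 + 6 \left(-5\right) \left(-3\right)\right) + 112\right)^{2} = \left(\left(-8 - -90\right) + 112\right)^{2} = \left(\left(-8 + 90\right) + 112\right)^{2} = \left(82 + 112\right)^{2} = 194^{2} = 37636$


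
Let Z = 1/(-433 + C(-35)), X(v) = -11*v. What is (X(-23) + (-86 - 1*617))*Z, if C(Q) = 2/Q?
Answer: 15750/15157 ≈ 1.0391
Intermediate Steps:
Z = -35/15157 (Z = 1/(-433 + 2/(-35)) = 1/(-433 + 2*(-1/35)) = 1/(-433 - 2/35) = 1/(-15157/35) = -35/15157 ≈ -0.0023092)
(X(-23) + (-86 - 1*617))*Z = (-11*(-23) + (-86 - 1*617))*(-35/15157) = (253 + (-86 - 617))*(-35/15157) = (253 - 703)*(-35/15157) = -450*(-35/15157) = 15750/15157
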